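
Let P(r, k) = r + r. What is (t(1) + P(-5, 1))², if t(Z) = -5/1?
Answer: 225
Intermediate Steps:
P(r, k) = 2*r
t(Z) = -5 (t(Z) = -5*1 = -5)
(t(1) + P(-5, 1))² = (-5 + 2*(-5))² = (-5 - 10)² = (-15)² = 225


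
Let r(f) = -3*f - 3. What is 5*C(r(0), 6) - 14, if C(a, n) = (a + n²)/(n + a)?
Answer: 41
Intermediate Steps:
r(f) = -3 - 3*f
C(a, n) = (a + n²)/(a + n)
5*C(r(0), 6) - 14 = 5*(((-3 - 3*0) + 6²)/((-3 - 3*0) + 6)) - 14 = 5*(((-3 + 0) + 36)/((-3 + 0) + 6)) - 14 = 5*((-3 + 36)/(-3 + 6)) - 14 = 5*(33/3) - 14 = 5*((⅓)*33) - 14 = 5*11 - 14 = 55 - 14 = 41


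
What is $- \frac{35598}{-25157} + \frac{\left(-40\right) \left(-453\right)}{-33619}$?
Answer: $\frac{740924322}{845753183} \approx 0.87605$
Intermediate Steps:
$- \frac{35598}{-25157} + \frac{\left(-40\right) \left(-453\right)}{-33619} = \left(-35598\right) \left(- \frac{1}{25157}\right) + 18120 \left(- \frac{1}{33619}\right) = \frac{35598}{25157} - \frac{18120}{33619} = \frac{740924322}{845753183}$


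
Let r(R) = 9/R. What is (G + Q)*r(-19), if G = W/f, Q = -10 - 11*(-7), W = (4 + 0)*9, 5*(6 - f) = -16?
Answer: -14679/437 ≈ -33.590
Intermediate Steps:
f = 46/5 (f = 6 - ⅕*(-16) = 6 + 16/5 = 46/5 ≈ 9.2000)
W = 36 (W = 4*9 = 36)
Q = 67 (Q = -10 + 77 = 67)
G = 90/23 (G = 36/(46/5) = 36*(5/46) = 90/23 ≈ 3.9130)
(G + Q)*r(-19) = (90/23 + 67)*(9/(-19)) = 1631*(9*(-1/19))/23 = (1631/23)*(-9/19) = -14679/437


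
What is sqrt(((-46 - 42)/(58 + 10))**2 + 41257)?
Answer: sqrt(11923757)/17 ≈ 203.12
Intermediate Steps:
sqrt(((-46 - 42)/(58 + 10))**2 + 41257) = sqrt((-88/68)**2 + 41257) = sqrt((-88*1/68)**2 + 41257) = sqrt((-22/17)**2 + 41257) = sqrt(484/289 + 41257) = sqrt(11923757/289) = sqrt(11923757)/17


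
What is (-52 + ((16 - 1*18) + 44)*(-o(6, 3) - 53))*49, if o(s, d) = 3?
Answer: -117796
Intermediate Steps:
(-52 + ((16 - 1*18) + 44)*(-o(6, 3) - 53))*49 = (-52 + ((16 - 1*18) + 44)*(-1*3 - 53))*49 = (-52 + ((16 - 18) + 44)*(-3 - 53))*49 = (-52 + (-2 + 44)*(-56))*49 = (-52 + 42*(-56))*49 = (-52 - 2352)*49 = -2404*49 = -117796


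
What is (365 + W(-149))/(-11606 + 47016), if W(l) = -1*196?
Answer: 169/35410 ≈ 0.0047727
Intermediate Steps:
W(l) = -196
(365 + W(-149))/(-11606 + 47016) = (365 - 196)/(-11606 + 47016) = 169/35410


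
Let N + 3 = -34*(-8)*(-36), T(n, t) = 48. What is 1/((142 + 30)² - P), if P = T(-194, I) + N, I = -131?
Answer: 1/39331 ≈ 2.5425e-5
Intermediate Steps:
N = -9795 (N = -3 - 34*(-8)*(-36) = -3 + 272*(-36) = -3 - 9792 = -9795)
P = -9747 (P = 48 - 9795 = -9747)
1/((142 + 30)² - P) = 1/((142 + 30)² - 1*(-9747)) = 1/(172² + 9747) = 1/(29584 + 9747) = 1/39331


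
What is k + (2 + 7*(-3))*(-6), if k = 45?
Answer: 159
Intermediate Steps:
k + (2 + 7*(-3))*(-6) = 45 + (2 + 7*(-3))*(-6) = 45 + (2 - 21)*(-6) = 45 - 19*(-6) = 45 + 114 = 159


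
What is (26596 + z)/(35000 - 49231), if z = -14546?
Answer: -12050/14231 ≈ -0.84674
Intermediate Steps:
(26596 + z)/(35000 - 49231) = (26596 - 14546)/(35000 - 49231) = 12050/(-14231) = 12050*(-1/14231) = -12050/14231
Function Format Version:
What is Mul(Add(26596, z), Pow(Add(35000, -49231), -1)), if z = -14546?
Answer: Rational(-12050, 14231) ≈ -0.84674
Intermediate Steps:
Mul(Add(26596, z), Pow(Add(35000, -49231), -1)) = Mul(Add(26596, -14546), Pow(Add(35000, -49231), -1)) = Mul(12050, Pow(-14231, -1)) = Mul(12050, Rational(-1, 14231)) = Rational(-12050, 14231)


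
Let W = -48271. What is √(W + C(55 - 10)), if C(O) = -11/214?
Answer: I*√2210621070/214 ≈ 219.71*I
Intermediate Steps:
C(O) = -11/214 (C(O) = -11*1/214 = -11/214)
√(W + C(55 - 10)) = √(-48271 - 11/214) = √(-10330005/214) = I*√2210621070/214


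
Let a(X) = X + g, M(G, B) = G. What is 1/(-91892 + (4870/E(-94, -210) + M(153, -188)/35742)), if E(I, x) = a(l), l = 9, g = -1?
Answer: -23828/2175097179 ≈ -1.0955e-5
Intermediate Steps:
a(X) = -1 + X (a(X) = X - 1 = -1 + X)
E(I, x) = 8 (E(I, x) = -1 + 9 = 8)
1/(-91892 + (4870/E(-94, -210) + M(153, -188)/35742)) = 1/(-91892 + (4870/8 + 153/35742)) = 1/(-91892 + (4870*(1/8) + 153*(1/35742))) = 1/(-91892 + (2435/4 + 51/11914)) = 1/(-91892 + 14505397/23828) = 1/(-2175097179/23828) = -23828/2175097179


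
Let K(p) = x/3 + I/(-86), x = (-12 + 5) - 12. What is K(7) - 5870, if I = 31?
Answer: -1516187/258 ≈ -5876.7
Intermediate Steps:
x = -19 (x = -7 - 12 = -19)
K(p) = -1727/258 (K(p) = -19/3 + 31/(-86) = -19*⅓ + 31*(-1/86) = -19/3 - 31/86 = -1727/258)
K(7) - 5870 = -1727/258 - 5870 = -1516187/258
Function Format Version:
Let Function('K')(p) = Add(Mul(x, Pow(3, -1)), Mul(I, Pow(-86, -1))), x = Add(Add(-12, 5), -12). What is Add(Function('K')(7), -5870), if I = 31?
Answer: Rational(-1516187, 258) ≈ -5876.7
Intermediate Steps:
x = -19 (x = Add(-7, -12) = -19)
Function('K')(p) = Rational(-1727, 258) (Function('K')(p) = Add(Mul(-19, Pow(3, -1)), Mul(31, Pow(-86, -1))) = Add(Mul(-19, Rational(1, 3)), Mul(31, Rational(-1, 86))) = Add(Rational(-19, 3), Rational(-31, 86)) = Rational(-1727, 258))
Add(Function('K')(7), -5870) = Add(Rational(-1727, 258), -5870) = Rational(-1516187, 258)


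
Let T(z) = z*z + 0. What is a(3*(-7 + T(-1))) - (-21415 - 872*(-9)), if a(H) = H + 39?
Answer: 13588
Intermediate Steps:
T(z) = z² (T(z) = z² + 0 = z²)
a(H) = 39 + H
a(3*(-7 + T(-1))) - (-21415 - 872*(-9)) = (39 + 3*(-7 + (-1)²)) - (-21415 - 872*(-9)) = (39 + 3*(-7 + 1)) - (-21415 + 7848) = (39 + 3*(-6)) - 1*(-13567) = (39 - 18) + 13567 = 21 + 13567 = 13588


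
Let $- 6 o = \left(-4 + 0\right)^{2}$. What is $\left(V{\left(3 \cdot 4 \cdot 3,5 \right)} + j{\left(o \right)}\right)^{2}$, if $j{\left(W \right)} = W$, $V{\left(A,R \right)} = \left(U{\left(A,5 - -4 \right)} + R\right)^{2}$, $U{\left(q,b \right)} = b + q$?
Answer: $\frac{56130064}{9} \approx 6.2367 \cdot 10^{6}$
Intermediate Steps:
$o = - \frac{8}{3}$ ($o = - \frac{\left(-4 + 0\right)^{2}}{6} = - \frac{\left(-4\right)^{2}}{6} = \left(- \frac{1}{6}\right) 16 = - \frac{8}{3} \approx -2.6667$)
$V{\left(A,R \right)} = \left(9 + A + R\right)^{2}$ ($V{\left(A,R \right)} = \left(\left(\left(5 - -4\right) + A\right) + R\right)^{2} = \left(\left(\left(5 + 4\right) + A\right) + R\right)^{2} = \left(\left(9 + A\right) + R\right)^{2} = \left(9 + A + R\right)^{2}$)
$\left(V{\left(3 \cdot 4 \cdot 3,5 \right)} + j{\left(o \right)}\right)^{2} = \left(\left(9 + 3 \cdot 4 \cdot 3 + 5\right)^{2} - \frac{8}{3}\right)^{2} = \left(\left(9 + 12 \cdot 3 + 5\right)^{2} - \frac{8}{3}\right)^{2} = \left(\left(9 + 36 + 5\right)^{2} - \frac{8}{3}\right)^{2} = \left(50^{2} - \frac{8}{3}\right)^{2} = \left(2500 - \frac{8}{3}\right)^{2} = \left(\frac{7492}{3}\right)^{2} = \frac{56130064}{9}$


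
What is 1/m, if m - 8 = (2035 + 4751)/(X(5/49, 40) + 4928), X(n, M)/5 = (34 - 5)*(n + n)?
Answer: 40487/379315 ≈ 0.10674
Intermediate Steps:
X(n, M) = 290*n (X(n, M) = 5*((34 - 5)*(n + n)) = 5*(29*(2*n)) = 5*(58*n) = 290*n)
m = 379315/40487 (m = 8 + (2035 + 4751)/(290*(5/49) + 4928) = 8 + 6786/(290*(5*(1/49)) + 4928) = 8 + 6786/(290*(5/49) + 4928) = 8 + 6786/(1450/49 + 4928) = 8 + 6786/(242922/49) = 8 + 6786*(49/242922) = 8 + 55419/40487 = 379315/40487 ≈ 9.3688)
1/m = 1/(379315/40487) = 40487/379315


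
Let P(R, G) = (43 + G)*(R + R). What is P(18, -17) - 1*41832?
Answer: -40896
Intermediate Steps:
P(R, G) = 2*R*(43 + G) (P(R, G) = (43 + G)*(2*R) = 2*R*(43 + G))
P(18, -17) - 1*41832 = 2*18*(43 - 17) - 1*41832 = 2*18*26 - 41832 = 936 - 41832 = -40896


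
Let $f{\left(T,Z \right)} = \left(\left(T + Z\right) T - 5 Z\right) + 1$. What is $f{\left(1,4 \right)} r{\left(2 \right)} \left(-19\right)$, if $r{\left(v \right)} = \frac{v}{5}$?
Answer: $\frac{532}{5} \approx 106.4$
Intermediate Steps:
$f{\left(T,Z \right)} = 1 - 5 Z + T \left(T + Z\right)$ ($f{\left(T,Z \right)} = \left(T \left(T + Z\right) - 5 Z\right) + 1 = \left(- 5 Z + T \left(T + Z\right)\right) + 1 = 1 - 5 Z + T \left(T + Z\right)$)
$r{\left(v \right)} = \frac{v}{5}$ ($r{\left(v \right)} = v \frac{1}{5} = \frac{v}{5}$)
$f{\left(1,4 \right)} r{\left(2 \right)} \left(-19\right) = \left(1 + 1^{2} - 20 + 1 \cdot 4\right) \frac{1}{5} \cdot 2 \left(-19\right) = \left(1 + 1 - 20 + 4\right) \frac{2}{5} \left(-19\right) = \left(-14\right) \frac{2}{5} \left(-19\right) = \left(- \frac{28}{5}\right) \left(-19\right) = \frac{532}{5}$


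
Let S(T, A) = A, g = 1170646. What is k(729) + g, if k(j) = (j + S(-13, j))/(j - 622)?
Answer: 125260580/107 ≈ 1.1707e+6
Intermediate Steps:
k(j) = 2*j/(-622 + j) (k(j) = (j + j)/(j - 622) = (2*j)/(-622 + j) = 2*j/(-622 + j))
k(729) + g = 2*729/(-622 + 729) + 1170646 = 2*729/107 + 1170646 = 2*729*(1/107) + 1170646 = 1458/107 + 1170646 = 125260580/107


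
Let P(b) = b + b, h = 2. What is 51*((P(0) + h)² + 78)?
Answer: 4182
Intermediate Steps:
P(b) = 2*b
51*((P(0) + h)² + 78) = 51*((2*0 + 2)² + 78) = 51*((0 + 2)² + 78) = 51*(2² + 78) = 51*(4 + 78) = 51*82 = 4182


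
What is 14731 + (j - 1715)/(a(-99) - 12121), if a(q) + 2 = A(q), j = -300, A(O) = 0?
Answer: 178585928/12123 ≈ 14731.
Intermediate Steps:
a(q) = -2 (a(q) = -2 + 0 = -2)
14731 + (j - 1715)/(a(-99) - 12121) = 14731 + (-300 - 1715)/(-2 - 12121) = 14731 - 2015/(-12123) = 14731 - 2015*(-1/12123) = 14731 + 2015/12123 = 178585928/12123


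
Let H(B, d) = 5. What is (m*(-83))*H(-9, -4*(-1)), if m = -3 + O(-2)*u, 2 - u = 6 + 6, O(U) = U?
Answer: -7055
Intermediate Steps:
u = -10 (u = 2 - (6 + 6) = 2 - 1*12 = 2 - 12 = -10)
m = 17 (m = -3 - 2*(-10) = -3 + 20 = 17)
(m*(-83))*H(-9, -4*(-1)) = (17*(-83))*5 = -1411*5 = -7055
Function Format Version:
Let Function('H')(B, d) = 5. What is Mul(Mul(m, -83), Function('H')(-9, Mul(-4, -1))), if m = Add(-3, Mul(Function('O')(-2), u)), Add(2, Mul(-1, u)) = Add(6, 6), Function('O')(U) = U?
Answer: -7055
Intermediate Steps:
u = -10 (u = Add(2, Mul(-1, Add(6, 6))) = Add(2, Mul(-1, 12)) = Add(2, -12) = -10)
m = 17 (m = Add(-3, Mul(-2, -10)) = Add(-3, 20) = 17)
Mul(Mul(m, -83), Function('H')(-9, Mul(-4, -1))) = Mul(Mul(17, -83), 5) = Mul(-1411, 5) = -7055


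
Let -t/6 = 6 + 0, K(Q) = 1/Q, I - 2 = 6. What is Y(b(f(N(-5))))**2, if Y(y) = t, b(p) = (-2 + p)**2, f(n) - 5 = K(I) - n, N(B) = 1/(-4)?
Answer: 1296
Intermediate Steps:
I = 8 (I = 2 + 6 = 8)
t = -36 (t = -6*(6 + 0) = -6*6 = -36)
N(B) = -1/4
f(n) = 41/8 - n (f(n) = 5 + (1/8 - n) = 41/8 - n)
Y(y) = -36
Y(b(f(N(-5))))**2 = (-36)**2 = 1296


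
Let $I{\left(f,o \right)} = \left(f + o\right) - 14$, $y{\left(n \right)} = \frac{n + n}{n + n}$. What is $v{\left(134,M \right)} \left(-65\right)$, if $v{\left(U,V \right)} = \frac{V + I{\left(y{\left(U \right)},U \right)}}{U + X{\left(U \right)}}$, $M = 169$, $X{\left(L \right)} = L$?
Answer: $- \frac{9425}{134} \approx -70.336$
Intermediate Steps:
$y{\left(n \right)} = 1$ ($y{\left(n \right)} = \frac{2 n}{2 n} = 2 n \frac{1}{2 n} = 1$)
$I{\left(f,o \right)} = -14 + f + o$
$v{\left(U,V \right)} = \frac{-13 + U + V}{2 U}$ ($v{\left(U,V \right)} = \frac{V + \left(-14 + 1 + U\right)}{U + U} = \frac{V + \left(-13 + U\right)}{2 U} = \left(-13 + U + V\right) \frac{1}{2 U} = \frac{-13 + U + V}{2 U}$)
$v{\left(134,M \right)} \left(-65\right) = \frac{-13 + 134 + 169}{2 \cdot 134} \left(-65\right) = \frac{1}{2} \cdot \frac{1}{134} \cdot 290 \left(-65\right) = \frac{145}{134} \left(-65\right) = - \frac{9425}{134}$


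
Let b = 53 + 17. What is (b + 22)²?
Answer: 8464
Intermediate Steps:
b = 70
(b + 22)² = (70 + 22)² = 92² = 8464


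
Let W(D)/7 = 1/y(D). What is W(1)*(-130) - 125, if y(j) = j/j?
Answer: -1035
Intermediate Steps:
y(j) = 1
W(D) = 7 (W(D) = 7/1 = 7*1 = 7)
W(1)*(-130) - 125 = 7*(-130) - 125 = -910 - 125 = -1035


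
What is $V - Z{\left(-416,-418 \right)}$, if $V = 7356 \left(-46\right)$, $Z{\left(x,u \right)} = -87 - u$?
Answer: $-338707$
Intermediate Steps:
$V = -338376$
$V - Z{\left(-416,-418 \right)} = -338376 - \left(-87 - -418\right) = -338376 - \left(-87 + 418\right) = -338376 - 331 = -338707$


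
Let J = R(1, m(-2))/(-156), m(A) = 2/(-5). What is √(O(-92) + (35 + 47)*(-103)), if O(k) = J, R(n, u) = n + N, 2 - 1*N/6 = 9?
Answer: I*√51383865/78 ≈ 91.901*I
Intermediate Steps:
N = -42 (N = 12 - 6*9 = 12 - 54 = -42)
m(A) = -⅖ (m(A) = 2*(-⅕) = -⅖)
R(n, u) = -42 + n (R(n, u) = n - 42 = -42 + n)
J = 41/156 (J = (-42 + 1)/(-156) = -41*(-1/156) = 41/156 ≈ 0.26282)
O(k) = 41/156
√(O(-92) + (35 + 47)*(-103)) = √(41/156 + (35 + 47)*(-103)) = √(41/156 + 82*(-103)) = √(41/156 - 8446) = √(-1317535/156) = I*√51383865/78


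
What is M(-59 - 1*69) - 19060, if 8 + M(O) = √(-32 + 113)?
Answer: -19059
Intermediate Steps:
M(O) = 1 (M(O) = -8 + √(-32 + 113) = -8 + √81 = -8 + 9 = 1)
M(-59 - 1*69) - 19060 = 1 - 19060 = -19059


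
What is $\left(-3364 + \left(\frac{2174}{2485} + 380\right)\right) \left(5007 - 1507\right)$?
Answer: $- \frac{741306600}{71} \approx -1.0441 \cdot 10^{7}$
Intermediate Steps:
$\left(-3364 + \left(\frac{2174}{2485} + 380\right)\right) \left(5007 - 1507\right) = \left(-3364 + \left(2174 \cdot \frac{1}{2485} + 380\right)\right) 3500 = \left(-3364 + \left(\frac{2174}{2485} + 380\right)\right) 3500 = \left(-3364 + \frac{946474}{2485}\right) 3500 = \left(- \frac{7413066}{2485}\right) 3500 = - \frac{741306600}{71}$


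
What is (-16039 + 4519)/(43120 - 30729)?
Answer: -11520/12391 ≈ -0.92971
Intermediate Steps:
(-16039 + 4519)/(43120 - 30729) = -11520/12391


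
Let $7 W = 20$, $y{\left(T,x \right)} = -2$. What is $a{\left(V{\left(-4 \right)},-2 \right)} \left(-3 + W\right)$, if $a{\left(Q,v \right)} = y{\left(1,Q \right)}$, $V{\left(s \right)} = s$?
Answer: $\frac{2}{7} \approx 0.28571$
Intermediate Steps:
$a{\left(Q,v \right)} = -2$
$W = \frac{20}{7}$ ($W = \frac{1}{7} \cdot 20 = \frac{20}{7} \approx 2.8571$)
$a{\left(V{\left(-4 \right)},-2 \right)} \left(-3 + W\right) = - 2 \left(-3 + \frac{20}{7}\right) = \left(-2\right) \left(- \frac{1}{7}\right) = \frac{2}{7}$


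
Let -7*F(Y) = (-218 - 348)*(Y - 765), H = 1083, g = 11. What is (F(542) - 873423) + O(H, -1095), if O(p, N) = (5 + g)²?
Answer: -6238387/7 ≈ -8.9120e+5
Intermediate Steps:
O(p, N) = 256 (O(p, N) = (5 + 11)² = 16² = 256)
F(Y) = -432990/7 + 566*Y/7 (F(Y) = -(-218 - 348)*(Y - 765)/7 = -(-566)*(-765 + Y)/7 = -(432990 - 566*Y)/7 = -432990/7 + 566*Y/7)
(F(542) - 873423) + O(H, -1095) = ((-432990/7 + (566/7)*542) - 873423) + 256 = ((-432990/7 + 306772/7) - 873423) + 256 = (-126218/7 - 873423) + 256 = -6240179/7 + 256 = -6238387/7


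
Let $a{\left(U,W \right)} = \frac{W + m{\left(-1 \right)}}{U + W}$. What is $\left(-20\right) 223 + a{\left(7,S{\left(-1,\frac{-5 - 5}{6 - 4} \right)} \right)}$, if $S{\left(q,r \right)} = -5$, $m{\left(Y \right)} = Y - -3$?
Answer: $- \frac{8923}{2} \approx -4461.5$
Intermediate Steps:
$m{\left(Y \right)} = 3 + Y$ ($m{\left(Y \right)} = Y + 3 = 3 + Y$)
$a{\left(U,W \right)} = \frac{2 + W}{U + W}$ ($a{\left(U,W \right)} = \frac{W + \left(3 - 1\right)}{U + W} = \frac{W + 2}{U + W} = \frac{2 + W}{U + W}$)
$\left(-20\right) 223 + a{\left(7,S{\left(-1,\frac{-5 - 5}{6 - 4} \right)} \right)} = \left(-20\right) 223 + \frac{2 - 5}{7 - 5} = -4460 + \frac{1}{2} \left(-3\right) = -4460 - \frac{3}{2} = - \frac{8923}{2}$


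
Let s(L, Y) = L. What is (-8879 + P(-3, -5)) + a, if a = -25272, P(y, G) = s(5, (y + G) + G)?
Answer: -34146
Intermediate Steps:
P(y, G) = 5
(-8879 + P(-3, -5)) + a = (-8879 + 5) - 25272 = -8874 - 25272 = -34146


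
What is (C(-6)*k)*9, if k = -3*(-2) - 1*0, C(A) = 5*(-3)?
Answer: -810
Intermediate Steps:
C(A) = -15
k = 6 (k = 6 + 0 = 6)
(C(-6)*k)*9 = -15*6*9 = -90*9 = -810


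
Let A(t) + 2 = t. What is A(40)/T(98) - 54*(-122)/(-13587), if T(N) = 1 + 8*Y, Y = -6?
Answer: -275314/212863 ≈ -1.2934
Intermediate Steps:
T(N) = -47 (T(N) = 1 + 8*(-6) = 1 - 48 = -47)
A(t) = -2 + t
A(40)/T(98) - 54*(-122)/(-13587) = (-2 + 40)/(-47) - 54*(-122)/(-13587) = 38*(-1/47) + 6588*(-1/13587) = -38/47 - 2196/4529 = -275314/212863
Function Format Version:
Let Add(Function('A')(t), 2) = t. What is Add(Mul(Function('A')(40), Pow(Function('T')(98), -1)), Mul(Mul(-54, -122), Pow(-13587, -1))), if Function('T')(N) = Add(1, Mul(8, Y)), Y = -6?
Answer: Rational(-275314, 212863) ≈ -1.2934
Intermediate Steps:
Function('T')(N) = -47 (Function('T')(N) = Add(1, Mul(8, -6)) = Add(1, -48) = -47)
Function('A')(t) = Add(-2, t)
Add(Mul(Function('A')(40), Pow(Function('T')(98), -1)), Mul(Mul(-54, -122), Pow(-13587, -1))) = Add(Mul(Add(-2, 40), Pow(-47, -1)), Mul(Mul(-54, -122), Pow(-13587, -1))) = Add(Mul(38, Rational(-1, 47)), Mul(6588, Rational(-1, 13587))) = Add(Rational(-38, 47), Rational(-2196, 4529)) = Rational(-275314, 212863)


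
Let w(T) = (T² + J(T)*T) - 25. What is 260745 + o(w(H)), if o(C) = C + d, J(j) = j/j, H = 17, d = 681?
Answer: 261707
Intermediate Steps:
J(j) = 1
w(T) = -25 + T + T² (w(T) = (T² + 1*T) - 25 = (T² + T) - 25 = (T + T²) - 25 = -25 + T + T²)
o(C) = 681 + C (o(C) = C + 681 = 681 + C)
260745 + o(w(H)) = 260745 + (681 + (-25 + 17 + 17²)) = 260745 + (681 + (-25 + 17 + 289)) = 260745 + (681 + 281) = 260745 + 962 = 261707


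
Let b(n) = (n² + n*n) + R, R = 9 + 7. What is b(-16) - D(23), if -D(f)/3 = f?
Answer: 597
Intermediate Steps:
D(f) = -3*f
R = 16
b(n) = 16 + 2*n² (b(n) = (n² + n*n) + 16 = (n² + n²) + 16 = 2*n² + 16 = 16 + 2*n²)
b(-16) - D(23) = (16 + 2*(-16)²) - (-3)*23 = (16 + 2*256) - 1*(-69) = (16 + 512) + 69 = 528 + 69 = 597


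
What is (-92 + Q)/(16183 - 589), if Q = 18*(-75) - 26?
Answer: -734/7797 ≈ -0.094139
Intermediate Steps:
Q = -1376 (Q = -1350 - 26 = -1376)
(-92 + Q)/(16183 - 589) = (-92 - 1376)/(16183 - 589) = -1468/15594 = -1468*1/15594 = -734/7797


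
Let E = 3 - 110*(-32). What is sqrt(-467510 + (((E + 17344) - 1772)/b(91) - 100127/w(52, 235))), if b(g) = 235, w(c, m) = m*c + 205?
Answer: 2*I*sqrt(1594084774869174)/116795 ≈ 683.69*I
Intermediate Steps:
w(c, m) = 205 + c*m (w(c, m) = c*m + 205 = 205 + c*m)
E = 3523 (E = 3 + 3520 = 3523)
sqrt(-467510 + (((E + 17344) - 1772)/b(91) - 100127/w(52, 235))) = sqrt(-467510 + (((3523 + 17344) - 1772)/235 - 100127/(205 + 52*235))) = sqrt(-467510 + ((20867 - 1772)*(1/235) - 100127/(205 + 12220))) = sqrt(-467510 + (19095*(1/235) - 100127/12425)) = sqrt(-467510 + (3819/47 - 100127*1/12425)) = sqrt(-467510 + (3819/47 - 100127/12425)) = sqrt(-467510 + 42745106/583975) = sqrt(-272971407144/583975) = 2*I*sqrt(1594084774869174)/116795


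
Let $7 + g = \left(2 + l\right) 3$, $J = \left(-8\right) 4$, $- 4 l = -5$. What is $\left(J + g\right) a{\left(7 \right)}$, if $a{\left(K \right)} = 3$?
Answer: $- \frac{351}{4} \approx -87.75$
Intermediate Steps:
$l = \frac{5}{4}$ ($l = \left(- \frac{1}{4}\right) \left(-5\right) = \frac{5}{4} \approx 1.25$)
$J = -32$
$g = \frac{11}{4}$ ($g = -7 + \left(2 + \frac{5}{4}\right) 3 = -7 + \frac{13}{4} \cdot 3 = -7 + \frac{39}{4} = \frac{11}{4} \approx 2.75$)
$\left(J + g\right) a{\left(7 \right)} = \left(-32 + \frac{11}{4}\right) 3 = \left(- \frac{117}{4}\right) 3 = - \frac{351}{4}$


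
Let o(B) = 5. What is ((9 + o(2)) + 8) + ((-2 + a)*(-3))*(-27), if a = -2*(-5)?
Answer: 670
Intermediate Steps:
a = 10
((9 + o(2)) + 8) + ((-2 + a)*(-3))*(-27) = ((9 + 5) + 8) + ((-2 + 10)*(-3))*(-27) = (14 + 8) + (8*(-3))*(-27) = 22 - 24*(-27) = 22 + 648 = 670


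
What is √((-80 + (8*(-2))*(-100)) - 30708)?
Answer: 2*I*√7297 ≈ 170.84*I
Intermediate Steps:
√((-80 + (8*(-2))*(-100)) - 30708) = √((-80 - 16*(-100)) - 30708) = √((-80 + 1600) - 30708) = √(1520 - 30708) = √(-29188) = 2*I*√7297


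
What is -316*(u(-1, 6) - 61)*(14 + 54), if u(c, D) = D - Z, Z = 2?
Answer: 1224816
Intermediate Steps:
u(c, D) = -2 + D (u(c, D) = D - 1*2 = D - 2 = -2 + D)
-316*(u(-1, 6) - 61)*(14 + 54) = -316*((-2 + 6) - 61)*(14 + 54) = -316*(4 - 61)*68 = -(-18012)*68 = -316*(-3876) = 1224816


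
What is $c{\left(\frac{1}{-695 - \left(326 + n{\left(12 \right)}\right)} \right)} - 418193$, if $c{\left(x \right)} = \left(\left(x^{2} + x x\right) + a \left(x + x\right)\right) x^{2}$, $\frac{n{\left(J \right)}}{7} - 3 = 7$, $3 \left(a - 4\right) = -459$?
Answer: $- \frac{592482819435152353}{1416768858961} \approx -4.1819 \cdot 10^{5}$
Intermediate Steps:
$a = -149$ ($a = 4 + \frac{1}{3} \left(-459\right) = 4 - 153 = -149$)
$n{\left(J \right)} = 70$ ($n{\left(J \right)} = 21 + 7 \cdot 7 = 21 + 49 = 70$)
$c{\left(x \right)} = x^{2} \left(- 298 x + 2 x^{2}\right)$ ($c{\left(x \right)} = \left(\left(x^{2} + x x\right) - 149 \left(x + x\right)\right) x^{2} = \left(\left(x^{2} + x^{2}\right) - 149 \cdot 2 x\right) x^{2} = \left(2 x^{2} - 298 x\right) x^{2} = \left(- 298 x + 2 x^{2}\right) x^{2} = x^{2} \left(- 298 x + 2 x^{2}\right)$)
$c{\left(\frac{1}{-695 - \left(326 + n{\left(12 \right)}\right)} \right)} - 418193 = 2 \left(\frac{1}{-695 - 396}\right)^{3} \left(-149 + \frac{1}{-695 - 396}\right) - 418193 = 2 \left(\frac{1}{-1091}\right)^{3} \left(-149 + \frac{1}{-1091}\right) - 418193 = 2 \left(- \frac{1}{1091}\right)^{3} \left(-149 - \frac{1}{1091}\right) - 418193 = 2 \left(- \frac{1}{1298596571}\right) \left(- \frac{162560}{1091}\right) - 418193 = \frac{325120}{1416768858961} - 418193 = - \frac{592482819435152353}{1416768858961}$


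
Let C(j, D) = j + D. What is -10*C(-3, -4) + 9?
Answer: 79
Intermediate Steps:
C(j, D) = D + j
-10*C(-3, -4) + 9 = -10*(-4 - 3) + 9 = -10*(-7) + 9 = 70 + 9 = 79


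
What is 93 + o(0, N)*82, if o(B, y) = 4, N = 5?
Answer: 421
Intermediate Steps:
93 + o(0, N)*82 = 93 + 4*82 = 93 + 328 = 421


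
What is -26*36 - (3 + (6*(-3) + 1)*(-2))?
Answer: -973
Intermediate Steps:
-26*36 - (3 + (6*(-3) + 1)*(-2)) = -936 - (3 + (-18 + 1)*(-2)) = -936 - (3 - 17*(-2)) = -936 - (3 + 34) = -936 - 1*37 = -936 - 37 = -973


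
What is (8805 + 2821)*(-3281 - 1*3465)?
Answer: -78428996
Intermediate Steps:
(8805 + 2821)*(-3281 - 1*3465) = 11626*(-3281 - 3465) = 11626*(-6746) = -78428996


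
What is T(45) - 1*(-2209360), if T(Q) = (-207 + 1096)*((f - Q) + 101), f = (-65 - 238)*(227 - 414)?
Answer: 52630773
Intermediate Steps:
f = 56661 (f = -303*(-187) = 56661)
T(Q) = 50461418 - 889*Q (T(Q) = (-207 + 1096)*((56661 - Q) + 101) = 889*(56762 - Q) = 50461418 - 889*Q)
T(45) - 1*(-2209360) = (50461418 - 889*45) - 1*(-2209360) = (50461418 - 40005) + 2209360 = 50421413 + 2209360 = 52630773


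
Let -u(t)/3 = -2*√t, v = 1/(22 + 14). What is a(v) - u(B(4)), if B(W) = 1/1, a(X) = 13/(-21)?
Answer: -139/21 ≈ -6.6190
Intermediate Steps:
v = 1/36 ≈ 0.027778
a(X) = -13/21 (a(X) = 13*(-1/21) = -13/21)
B(W) = 1
u(t) = 6*√t (u(t) = -(-6)*√t = 6*√t)
a(v) - u(B(4)) = -13/21 - 6*√1 = -13/21 - 6 = -139/21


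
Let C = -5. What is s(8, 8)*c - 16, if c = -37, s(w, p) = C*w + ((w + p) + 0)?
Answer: 872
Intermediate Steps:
s(w, p) = p - 4*w (s(w, p) = -5*w + ((w + p) + 0) = -5*w + ((p + w) + 0) = -5*w + (p + w) = p - 4*w)
s(8, 8)*c - 16 = (8 - 4*8)*(-37) - 16 = (8 - 32)*(-37) - 16 = -24*(-37) - 16 = 888 - 16 = 872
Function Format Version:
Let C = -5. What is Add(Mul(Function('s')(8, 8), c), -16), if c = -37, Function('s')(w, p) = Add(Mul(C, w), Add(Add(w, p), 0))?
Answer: 872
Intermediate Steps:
Function('s')(w, p) = Add(p, Mul(-4, w)) (Function('s')(w, p) = Add(Mul(-5, w), Add(Add(w, p), 0)) = Add(Mul(-5, w), Add(Add(p, w), 0)) = Add(Mul(-5, w), Add(p, w)) = Add(p, Mul(-4, w)))
Add(Mul(Function('s')(8, 8), c), -16) = Add(Mul(Add(8, Mul(-4, 8)), -37), -16) = Add(Mul(Add(8, -32), -37), -16) = Add(Mul(-24, -37), -16) = Add(888, -16) = 872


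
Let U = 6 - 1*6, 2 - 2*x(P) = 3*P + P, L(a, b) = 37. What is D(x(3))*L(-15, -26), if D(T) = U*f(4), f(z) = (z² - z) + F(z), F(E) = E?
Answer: 0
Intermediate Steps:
x(P) = 1 - 2*P (x(P) = 1 - (3*P + P)/2 = 1 - 2*P)
f(z) = z² (f(z) = (z² - z) + z = z²)
U = 0 (U = 6 - 6 = 0)
D(T) = 0 (D(T) = 0*4² = 0*16 = 0)
D(x(3))*L(-15, -26) = 0*37 = 0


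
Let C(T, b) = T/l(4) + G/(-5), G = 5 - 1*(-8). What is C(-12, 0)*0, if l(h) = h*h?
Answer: 0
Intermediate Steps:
G = 13 (G = 5 + 8 = 13)
l(h) = h²
C(T, b) = -13/5 + T/16 (C(T, b) = T/(4²) + 13/(-5) = T/16 + 13*(-⅕) = T*(1/16) - 13/5 = T/16 - 13/5 = -13/5 + T/16)
C(-12, 0)*0 = (-13/5 + (1/16)*(-12))*0 = (-13/5 - ¾)*0 = -67/20*0 = 0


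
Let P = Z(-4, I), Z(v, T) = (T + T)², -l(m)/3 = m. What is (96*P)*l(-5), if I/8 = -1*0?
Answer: 0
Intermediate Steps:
I = 0 (I = 8*(-1*0) = 8*0 = 0)
l(m) = -3*m
Z(v, T) = 4*T² (Z(v, T) = (2*T)² = 4*T²)
P = 0 (P = 4*0² = 4*0 = 0)
(96*P)*l(-5) = (96*0)*(-3*(-5)) = 0*15 = 0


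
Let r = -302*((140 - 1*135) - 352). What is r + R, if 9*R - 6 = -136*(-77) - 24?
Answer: 953600/9 ≈ 1.0596e+5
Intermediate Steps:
r = 104794 (r = -302*((140 - 135) - 352) = -302*(5 - 352) = -302*(-347) = 104794)
R = 10454/9 (R = ⅔ + (-136*(-77) - 24)/9 = ⅔ + (10472 - 24)/9 = ⅔ + (⅑)*10448 = ⅔ + 10448/9 = 10454/9 ≈ 1161.6)
r + R = 104794 + 10454/9 = 953600/9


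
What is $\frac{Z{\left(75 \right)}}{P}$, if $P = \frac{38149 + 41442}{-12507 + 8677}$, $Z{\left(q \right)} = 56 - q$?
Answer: $\frac{3830}{4189} \approx 0.9143$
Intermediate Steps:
$P = - \frac{79591}{3830}$ ($P = \frac{79591}{-3830} = 79591 \left(- \frac{1}{3830}\right) = - \frac{79591}{3830} \approx -20.781$)
$\frac{Z{\left(75 \right)}}{P} = \frac{56 - 75}{- \frac{79591}{3830}} = \left(56 - 75\right) \left(- \frac{3830}{79591}\right) = \left(-19\right) \left(- \frac{3830}{79591}\right) = \frac{3830}{4189}$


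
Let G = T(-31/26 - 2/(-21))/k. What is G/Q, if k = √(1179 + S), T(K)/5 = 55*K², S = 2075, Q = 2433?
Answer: 98670275*√3254/2360179005912 ≈ 0.0023848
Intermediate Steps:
T(K) = 275*K² (T(K) = 5*(55*K²) = 275*K²)
k = √3254 (k = √(1179 + 2075) = √3254 ≈ 57.044)
G = 98670275*√3254/970069464 (G = (275*(-31/26 - 2/(-21))²)/(√3254) = (275*(-31*1/26 - 2*(-1/21))²)*(√3254/3254) = (275*(-31/26 + 2/21)²)*(√3254/3254) = (275*(-599/546)²)*(√3254/3254) = (275*(358801/298116))*(√3254/3254) = 98670275*(√3254/3254)/298116 = 98670275*√3254/970069464 ≈ 5.8022)
G/Q = (98670275*√3254/970069464)/2433 = (98670275*√3254/970069464)*(1/2433) = 98670275*√3254/2360179005912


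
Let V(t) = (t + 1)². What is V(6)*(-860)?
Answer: -42140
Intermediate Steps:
V(t) = (1 + t)²
V(6)*(-860) = (1 + 6)²*(-860) = 7²*(-860) = 49*(-860) = -42140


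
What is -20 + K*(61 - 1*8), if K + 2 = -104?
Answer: -5638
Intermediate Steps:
K = -106 (K = -2 - 104 = -106)
-20 + K*(61 - 1*8) = -20 - 106*(61 - 1*8) = -20 - 106*(61 - 8) = -20 - 106*53 = -20 - 5618 = -5638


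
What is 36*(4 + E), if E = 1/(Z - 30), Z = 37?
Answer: 1044/7 ≈ 149.14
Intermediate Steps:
E = ⅐ (E = 1/(37 - 30) = 1/7 = ⅐ ≈ 0.14286)
36*(4 + E) = 36*(4 + ⅐) = 36*(29/7) = 1044/7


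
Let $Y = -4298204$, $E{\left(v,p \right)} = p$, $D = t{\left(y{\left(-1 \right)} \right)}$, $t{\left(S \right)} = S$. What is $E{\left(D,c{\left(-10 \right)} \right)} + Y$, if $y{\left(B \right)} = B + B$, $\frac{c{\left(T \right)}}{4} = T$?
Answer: $-4298244$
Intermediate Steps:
$c{\left(T \right)} = 4 T$
$y{\left(B \right)} = 2 B$
$D = -2$ ($D = 2 \left(-1\right) = -2$)
$E{\left(D,c{\left(-10 \right)} \right)} + Y = 4 \left(-10\right) - 4298204 = -40 - 4298204 = -4298244$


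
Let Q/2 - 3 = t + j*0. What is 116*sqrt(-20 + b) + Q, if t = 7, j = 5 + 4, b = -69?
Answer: 20 + 116*I*sqrt(89) ≈ 20.0 + 1094.3*I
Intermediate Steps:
j = 9
Q = 20 (Q = 6 + 2*(7 + 9*0) = 6 + 2*(7 + 0) = 6 + 2*7 = 6 + 14 = 20)
116*sqrt(-20 + b) + Q = 116*sqrt(-20 - 69) + 20 = 116*sqrt(-89) + 20 = 116*(I*sqrt(89)) + 20 = 116*I*sqrt(89) + 20 = 20 + 116*I*sqrt(89)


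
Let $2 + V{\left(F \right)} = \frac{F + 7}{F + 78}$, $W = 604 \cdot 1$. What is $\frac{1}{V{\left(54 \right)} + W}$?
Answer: $\frac{132}{79525} \approx 0.0016599$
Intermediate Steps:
$W = 604$
$V{\left(F \right)} = -2 + \frac{7 + F}{78 + F}$ ($V{\left(F \right)} = -2 + \frac{F + 7}{F + 78} = -2 + \frac{7 + F}{78 + F}$)
$\frac{1}{V{\left(54 \right)} + W} = \frac{1}{\frac{-149 - 54}{78 + 54} + 604} = \frac{1}{\frac{-149 - 54}{132} + 604} = \frac{1}{\frac{1}{132} \left(-203\right) + 604} = \frac{1}{- \frac{203}{132} + 604} = \frac{1}{\frac{79525}{132}} = \frac{132}{79525}$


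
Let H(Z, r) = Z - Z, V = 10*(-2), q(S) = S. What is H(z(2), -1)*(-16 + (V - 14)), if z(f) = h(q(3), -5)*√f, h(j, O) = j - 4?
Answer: 0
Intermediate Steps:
V = -20
h(j, O) = -4 + j
z(f) = -√f (z(f) = (-4 + 3)*√f = -√f)
H(Z, r) = 0
H(z(2), -1)*(-16 + (V - 14)) = 0*(-16 + (-20 - 14)) = 0*(-16 - 34) = 0*(-50) = 0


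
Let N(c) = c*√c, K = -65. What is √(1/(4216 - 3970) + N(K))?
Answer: √(246 - 3933540*I*√65)/246 ≈ 16.187 - 16.187*I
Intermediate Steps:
N(c) = c^(3/2)
√(1/(4216 - 3970) + N(K)) = √(1/(4216 - 3970) + (-65)^(3/2)) = √(1/246 - 65*I*√65)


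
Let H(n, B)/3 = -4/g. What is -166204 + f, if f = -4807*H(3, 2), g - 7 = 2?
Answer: -479384/3 ≈ -1.5979e+5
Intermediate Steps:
g = 9 (g = 7 + 2 = 9)
H(n, B) = -4/3 (H(n, B) = 3*(-4/9) = -4/3)
f = 19228/3 (f = -4807*(-4/3) = 19228/3 ≈ 6409.3)
-166204 + f = -166204 + 19228/3 = -479384/3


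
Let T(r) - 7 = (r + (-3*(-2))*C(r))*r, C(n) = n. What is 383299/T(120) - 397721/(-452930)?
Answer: 30528668131/6522644930 ≈ 4.6804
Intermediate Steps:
T(r) = 7 + 7*r² (T(r) = 7 + (r + (-3*(-2))*r)*r = 7 + (r + 6*r)*r = 7 + (7*r)*r = 7 + 7*r²)
383299/T(120) - 397721/(-452930) = 383299/(7 + 7*120²) - 397721/(-452930) = 383299/(7 + 7*14400) - 397721*(-1/452930) = 383299/(7 + 100800) + 397721/452930 = 383299/100807 + 397721/452930 = 383299*(1/100807) + 397721/452930 = 54757/14401 + 397721/452930 = 30528668131/6522644930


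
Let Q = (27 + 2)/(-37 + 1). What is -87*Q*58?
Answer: 24389/6 ≈ 4064.8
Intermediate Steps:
Q = -29/36 (Q = 29/(-36) = 29*(-1/36) = -29/36 ≈ -0.80556)
-87*Q*58 = -87*(-29/36)*58 = (841/12)*58 = 24389/6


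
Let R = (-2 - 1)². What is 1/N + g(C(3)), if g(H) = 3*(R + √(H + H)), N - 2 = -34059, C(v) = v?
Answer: 919538/34057 + 3*√6 ≈ 34.348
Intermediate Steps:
R = 9 (R = (-3)² = 9)
N = -34057 (N = 2 - 34059 = -34057)
g(H) = 27 + 3*√2*√H (g(H) = 3*(9 + √(H + H)) = 3*(9 + √(2*H)) = 3*(9 + √2*√H) = 27 + 3*√2*√H)
1/N + g(C(3)) = 1/(-34057) + (27 + 3*√2*√3) = -1/34057 + (27 + 3*√6) = 919538/34057 + 3*√6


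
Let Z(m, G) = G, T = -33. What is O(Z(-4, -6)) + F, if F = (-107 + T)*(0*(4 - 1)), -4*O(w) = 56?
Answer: -14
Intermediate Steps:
O(w) = -14 (O(w) = -1/4*56 = -14)
F = 0 (F = (-107 - 33)*(0*(4 - 1)) = -0*3 = -140*0 = 0)
O(Z(-4, -6)) + F = -14 + 0 = -14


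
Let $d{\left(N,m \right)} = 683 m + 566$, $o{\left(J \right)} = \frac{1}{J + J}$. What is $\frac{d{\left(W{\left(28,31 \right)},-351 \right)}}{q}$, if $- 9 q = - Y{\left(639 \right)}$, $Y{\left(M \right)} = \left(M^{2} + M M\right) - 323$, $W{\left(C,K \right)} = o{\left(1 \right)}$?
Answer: $- \frac{2152503}{816319} \approx -2.6368$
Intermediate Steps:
$o{\left(J \right)} = \frac{1}{2 J}$
$W{\left(C,K \right)} = \frac{1}{2}$ ($W{\left(C,K \right)} = \frac{1}{2 \cdot 1} = \frac{1}{2} \cdot 1 = \frac{1}{2}$)
$d{\left(N,m \right)} = 566 + 683 m$
$Y{\left(M \right)} = -323 + 2 M^{2}$ ($Y{\left(M \right)} = \left(M^{2} + M^{2}\right) - 323 = 2 M^{2} - 323 = -323 + 2 M^{2}$)
$q = \frac{816319}{9}$ ($q = - \frac{\left(-1\right) \left(-323 + 2 \cdot 639^{2}\right)}{9} = - \frac{\left(-1\right) \left(-323 + 2 \cdot 408321\right)}{9} = - \frac{\left(-1\right) \left(-323 + 816642\right)}{9} = - \frac{\left(-1\right) 816319}{9} = \left(- \frac{1}{9}\right) \left(-816319\right) = \frac{816319}{9} \approx 90702.0$)
$\frac{d{\left(W{\left(28,31 \right)},-351 \right)}}{q} = \frac{566 + 683 \left(-351\right)}{\frac{816319}{9}} = \left(566 - 239733\right) \frac{9}{816319} = \left(-239167\right) \frac{9}{816319} = - \frac{2152503}{816319}$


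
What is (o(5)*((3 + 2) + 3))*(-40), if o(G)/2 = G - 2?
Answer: -1920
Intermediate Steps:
o(G) = -4 + 2*G (o(G) = 2*(G - 2) = 2*(-2 + G) = -4 + 2*G)
(o(5)*((3 + 2) + 3))*(-40) = ((-4 + 2*5)*((3 + 2) + 3))*(-40) = ((-4 + 10)*(5 + 3))*(-40) = (6*8)*(-40) = 48*(-40) = -1920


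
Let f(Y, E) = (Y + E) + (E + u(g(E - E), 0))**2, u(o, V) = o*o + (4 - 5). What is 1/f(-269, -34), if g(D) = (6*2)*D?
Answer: 1/922 ≈ 0.0010846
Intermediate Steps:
g(D) = 12*D
u(o, V) = -1 + o**2 (u(o, V) = o**2 - 1 = -1 + o**2)
f(Y, E) = E + Y + (-1 + E)**2 (f(Y, E) = (Y + E) + (E + (-1 + (12*(E - E))**2))**2 = (E + Y) + (E + (-1 + (12*0)**2))**2 = (E + Y) + (E + (-1 + 0**2))**2 = (E + Y) + (E + (-1 + 0))**2 = (E + Y) + (E - 1)**2 = (E + Y) + (-1 + E)**2 = E + Y + (-1 + E)**2)
1/f(-269, -34) = 1/(-34 - 269 + (-1 - 34)**2) = 1/(-34 - 269 + (-35)**2) = 1/(-34 - 269 + 1225) = 1/922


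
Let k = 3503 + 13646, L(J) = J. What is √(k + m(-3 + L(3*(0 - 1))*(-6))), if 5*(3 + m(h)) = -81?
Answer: √428245/5 ≈ 130.88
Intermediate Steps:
m(h) = -96/5 (m(h) = -3 + (⅕)*(-81) = -3 - 81/5 = -96/5)
k = 17149
√(k + m(-3 + L(3*(0 - 1))*(-6))) = √(17149 - 96/5) = √(85649/5) = √428245/5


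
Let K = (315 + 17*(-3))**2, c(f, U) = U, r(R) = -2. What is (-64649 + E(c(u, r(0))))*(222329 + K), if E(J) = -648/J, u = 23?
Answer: -18784508125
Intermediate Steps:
K = 69696 (K = (315 - 51)**2 = 264**2 = 69696)
(-64649 + E(c(u, r(0))))*(222329 + K) = (-64649 - 648/(-2))*(222329 + 69696) = (-64649 - 648*(-1/2))*292025 = (-64649 + 324)*292025 = -64325*292025 = -18784508125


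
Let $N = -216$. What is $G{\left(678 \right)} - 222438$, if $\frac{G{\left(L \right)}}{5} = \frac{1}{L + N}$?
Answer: $- \frac{102766351}{462} \approx -2.2244 \cdot 10^{5}$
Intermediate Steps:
$G{\left(L \right)} = \frac{5}{-216 + L}$ ($G{\left(L \right)} = \frac{5}{L - 216} = \frac{5}{-216 + L}$)
$G{\left(678 \right)} - 222438 = \frac{5}{-216 + 678} - 222438 = \frac{5}{462} - 222438 = - \frac{102766351}{462}$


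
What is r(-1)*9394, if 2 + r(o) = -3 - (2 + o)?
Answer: -56364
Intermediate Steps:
r(o) = -7 - o (r(o) = -2 + (-3 - (2 + o)) = -2 + (-3 + (-2 - o)) = -2 + (-5 - o) = -7 - o)
r(-1)*9394 = (-7 - 1*(-1))*9394 = (-7 + 1)*9394 = -6*9394 = -56364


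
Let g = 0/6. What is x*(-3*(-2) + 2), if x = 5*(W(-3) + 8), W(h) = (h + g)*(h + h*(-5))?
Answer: -1120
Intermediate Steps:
g = 0 (g = 0*(1/6) = 0)
W(h) = -4*h**2 (W(h) = (h + 0)*(h + h*(-5)) = h*(h - 5*h) = h*(-4*h) = -4*h**2)
x = -140 (x = 5*(-4*(-3)**2 + 8) = 5*(-4*9 + 8) = 5*(-36 + 8) = 5*(-28) = -140)
x*(-3*(-2) + 2) = -140*(-3*(-2) + 2) = -140*(6 + 2) = -140*8 = -1120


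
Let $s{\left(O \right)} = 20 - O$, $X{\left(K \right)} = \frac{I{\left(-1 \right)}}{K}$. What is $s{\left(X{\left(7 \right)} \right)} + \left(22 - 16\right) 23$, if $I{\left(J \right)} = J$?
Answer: $\frac{1107}{7} \approx 158.14$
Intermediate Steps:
$X{\left(K \right)} = - \frac{1}{K}$
$s{\left(X{\left(7 \right)} \right)} + \left(22 - 16\right) 23 = \left(20 - - \frac{1}{7}\right) + \left(22 - 16\right) 23 = \left(20 - \left(-1\right) \frac{1}{7}\right) + 6 \cdot 23 = \left(20 - - \frac{1}{7}\right) + 138 = \left(20 + \frac{1}{7}\right) + 138 = \frac{141}{7} + 138 = \frac{1107}{7}$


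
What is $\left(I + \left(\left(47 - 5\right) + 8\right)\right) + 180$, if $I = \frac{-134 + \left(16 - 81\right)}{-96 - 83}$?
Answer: $\frac{41369}{179} \approx 231.11$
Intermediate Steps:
$I = \frac{199}{179}$ ($I = \frac{-134 - 65}{-179} = \left(-199\right) \left(- \frac{1}{179}\right) = \frac{199}{179} \approx 1.1117$)
$\left(I + \left(\left(47 - 5\right) + 8\right)\right) + 180 = \left(\frac{199}{179} + \left(\left(47 - 5\right) + 8\right)\right) + 180 = \left(\frac{199}{179} + \left(42 + 8\right)\right) + 180 = \left(\frac{199}{179} + 50\right) + 180 = \frac{9149}{179} + 180 = \frac{41369}{179}$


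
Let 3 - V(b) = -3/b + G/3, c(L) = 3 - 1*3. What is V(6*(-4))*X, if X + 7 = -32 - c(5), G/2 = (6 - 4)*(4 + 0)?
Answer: 767/8 ≈ 95.875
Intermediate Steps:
G = 16 (G = 2*((6 - 4)*(4 + 0)) = 2*(2*4) = 2*8 = 16)
c(L) = 0 (c(L) = 3 - 3 = 0)
V(b) = -7/3 + 3/b (V(b) = 3 - (-3/b + 16/3) = 3 - (16/3 - 3/b) = 3 + (-16/3 + 3/b) = -7/3 + 3/b)
X = -39 (X = -7 + (-32 - 1*0) = -7 + (-32 + 0) = -7 - 32 = -39)
V(6*(-4))*X = (-7/3 + 3/((6*(-4))))*(-39) = (-7/3 + 3/(-24))*(-39) = (-7/3 + 3*(-1/24))*(-39) = (-7/3 - ⅛)*(-39) = -59/24*(-39) = 767/8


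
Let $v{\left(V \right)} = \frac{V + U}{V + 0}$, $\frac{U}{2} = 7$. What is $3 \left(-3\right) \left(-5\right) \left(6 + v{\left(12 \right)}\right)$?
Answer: $\frac{735}{2} \approx 367.5$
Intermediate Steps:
$U = 14$ ($U = 2 \cdot 7 = 14$)
$v{\left(V \right)} = \frac{14 + V}{V}$ ($v{\left(V \right)} = \frac{V + 14}{V + 0} = \frac{14 + V}{V}$)
$3 \left(-3\right) \left(-5\right) \left(6 + v{\left(12 \right)}\right) = 3 \left(-3\right) \left(-5\right) \left(6 + \frac{14 + 12}{12}\right) = \left(-9\right) \left(-5\right) \left(6 + \frac{1}{12} \cdot 26\right) = 45 \left(6 + \frac{13}{6}\right) = 45 \cdot \frac{49}{6} = \frac{735}{2}$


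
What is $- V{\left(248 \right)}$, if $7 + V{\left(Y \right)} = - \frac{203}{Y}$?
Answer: $\frac{1939}{248} \approx 7.8186$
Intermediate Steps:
$V{\left(Y \right)} = -7 - \frac{203}{Y}$
$- V{\left(248 \right)} = - (-7 - \frac{203}{248}) = \left(-1\right) \left(- \frac{1939}{248}\right) = \frac{1939}{248}$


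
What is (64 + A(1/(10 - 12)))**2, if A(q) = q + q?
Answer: 3969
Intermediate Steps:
A(q) = 2*q
(64 + A(1/(10 - 12)))**2 = (64 + 2/(10 - 12))**2 = (64 + 2/(-2))**2 = (64 + 2*(-1/2))**2 = (64 - 1)**2 = 63**2 = 3969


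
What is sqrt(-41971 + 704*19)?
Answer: I*sqrt(28595) ≈ 169.1*I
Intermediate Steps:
sqrt(-41971 + 704*19) = sqrt(-41971 + 13376) = sqrt(-28595) = I*sqrt(28595)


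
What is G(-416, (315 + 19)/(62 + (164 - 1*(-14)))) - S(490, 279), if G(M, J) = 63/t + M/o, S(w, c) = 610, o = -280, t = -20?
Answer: -85633/140 ≈ -611.66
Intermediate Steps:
G(M, J) = -63/20 - M/280 (G(M, J) = 63/(-20) + M/(-280) = 63*(-1/20) + M*(-1/280) = -63/20 - M/280)
G(-416, (315 + 19)/(62 + (164 - 1*(-14)))) - S(490, 279) = (-63/20 - 1/280*(-416)) - 1*610 = (-63/20 + 52/35) - 610 = -233/140 - 610 = -85633/140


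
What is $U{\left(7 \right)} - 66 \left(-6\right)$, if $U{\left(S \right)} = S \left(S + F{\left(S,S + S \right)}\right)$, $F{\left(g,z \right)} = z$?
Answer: $543$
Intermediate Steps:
$U{\left(S \right)} = 3 S^{2}$ ($U{\left(S \right)} = S \left(S + \left(S + S\right)\right) = S \left(S + 2 S\right) = S 3 S = 3 S^{2}$)
$U{\left(7 \right)} - 66 \left(-6\right) = 3 \cdot 7^{2} - 66 \left(-6\right) = 3 \cdot 49 - -396 = 147 + 396 = 543$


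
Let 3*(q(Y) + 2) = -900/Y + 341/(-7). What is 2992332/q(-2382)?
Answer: -24947071884/151001 ≈ -1.6521e+5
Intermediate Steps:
q(Y) = -383/21 - 300/Y (q(Y) = -2 + (-900/Y + 341/(-7))/3 = -2 + (-900/Y + 341*(-⅐))/3 = -2 + (-900/Y - 341/7)/3 = -2 + (-341/7 - 900/Y)/3 = -2 + (-341/21 - 300/Y) = -383/21 - 300/Y)
2992332/q(-2382) = 2992332/(-383/21 - 300/(-2382)) = 2992332/(-383/21 - 300*(-1/2382)) = 2992332/(-383/21 + 50/397) = 2992332/(-151001/8337) = 2992332*(-8337/151001) = -24947071884/151001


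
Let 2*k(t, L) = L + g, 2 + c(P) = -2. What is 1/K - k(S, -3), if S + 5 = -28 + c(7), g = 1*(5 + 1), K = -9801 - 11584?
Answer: -64157/42770 ≈ -1.5000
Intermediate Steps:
c(P) = -4 (c(P) = -2 - 2 = -4)
K = -21385
g = 6 (g = 1*6 = 6)
S = -37 (S = -5 + (-28 - 4) = -5 - 32 = -37)
k(t, L) = 3 + L/2 (k(t, L) = (L + 6)/2 = (6 + L)/2 = 3 + L/2)
1/K - k(S, -3) = 1/(-21385) - (3 + (½)*(-3)) = -1/21385 - (3 - 3/2) = -1/21385 - 1*3/2 = -1/21385 - 3/2 = -64157/42770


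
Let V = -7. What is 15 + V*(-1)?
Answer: 22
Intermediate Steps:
15 + V*(-1) = 15 - 7*(-1) = 15 + 7 = 22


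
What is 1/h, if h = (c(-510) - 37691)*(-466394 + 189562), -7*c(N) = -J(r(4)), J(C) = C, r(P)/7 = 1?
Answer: 1/10433798080 ≈ 9.5842e-11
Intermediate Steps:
r(P) = 7 (r(P) = 7*1 = 7)
c(N) = 1 (c(N) = -(-1)*7/7 = -⅐*(-7) = 1)
h = 10433798080 (h = (1 - 37691)*(-466394 + 189562) = -37690*(-276832) = 10433798080)
1/h = 1/10433798080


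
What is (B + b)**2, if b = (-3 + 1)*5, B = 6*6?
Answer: 676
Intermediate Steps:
B = 36
b = -10 (b = -2*5 = -10)
(B + b)**2 = (36 - 10)**2 = 26**2 = 676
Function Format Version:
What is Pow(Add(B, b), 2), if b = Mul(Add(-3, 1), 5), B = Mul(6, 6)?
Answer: 676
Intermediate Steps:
B = 36
b = -10 (b = Mul(-2, 5) = -10)
Pow(Add(B, b), 2) = Pow(Add(36, -10), 2) = Pow(26, 2) = 676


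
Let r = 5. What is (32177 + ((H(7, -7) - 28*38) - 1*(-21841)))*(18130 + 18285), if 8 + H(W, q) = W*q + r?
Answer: 1926426330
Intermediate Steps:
H(W, q) = -3 + W*q (H(W, q) = -8 + (W*q + 5) = -8 + (5 + W*q) = -3 + W*q)
(32177 + ((H(7, -7) - 28*38) - 1*(-21841)))*(18130 + 18285) = (32177 + (((-3 + 7*(-7)) - 28*38) - 1*(-21841)))*(18130 + 18285) = (32177 + (((-3 - 49) - 1064) + 21841))*36415 = (32177 + ((-52 - 1064) + 21841))*36415 = (32177 + (-1116 + 21841))*36415 = (32177 + 20725)*36415 = 52902*36415 = 1926426330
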